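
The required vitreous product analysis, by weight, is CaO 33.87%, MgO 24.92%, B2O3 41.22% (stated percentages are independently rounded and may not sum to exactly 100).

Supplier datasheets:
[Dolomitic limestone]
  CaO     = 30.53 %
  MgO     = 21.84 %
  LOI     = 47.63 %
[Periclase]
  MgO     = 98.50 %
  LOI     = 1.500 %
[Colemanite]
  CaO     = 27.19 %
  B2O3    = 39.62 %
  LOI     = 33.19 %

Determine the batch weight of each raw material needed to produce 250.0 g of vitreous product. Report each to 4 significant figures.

Batch per 250.0 g vitreous product:
  Dolomitic limestone: 45.71 g
  Periclase: 53.11 g
  Colemanite: 260.1 g
Total batch = 358.9 g; LOI loss = 108.9 g; yield = 69.66%

All arithmetic runs at exact precision from start to finish. Intermediates appear, with 4-significant-figure rounding, within the worked lines; every reported number undergoes a single rounding. Derived quantities, including glass mass, the totals, LOI, yield, the three compositions, are recomputed from the batch weights at 250.0 g of glass at full precision, precisely as stated by either problem or answer.
Target masses of each oxide per 250.0 g vitreous product:
  CaO: 33.87% × 250.0 = 84.68 g
  MgO: 24.92% × 250.0 = 62.30 g
  B2O3: 41.22% × 250.0 = 103.0 g
Sums-versus-targets review using the reported weights, on the stated basis (target by target, the sums agree net of answer rounding effects):
  CaO: 45.71·0.3053 + 260.1·0.2719 = 84.68 g (target 84.68 g)
  MgO: 45.71·0.2184 + 53.11·0.9850 = 62.30 g (target 62.30 g)
  B2O3: 260.1·0.3962 = 103.1 g (target 103.0 g)
Glass-mass closure: total charge less LOI = 250.0 g (summing oxide targets gives 250.0 g; basis as stated: 250.0 g — a pure rounding effect).
Total batch = Σ batch = 358.9 g; ignition loss, Σ(batch × LOI) = 108.9 g; the yield ratio, glass ÷ batch: 69.66%.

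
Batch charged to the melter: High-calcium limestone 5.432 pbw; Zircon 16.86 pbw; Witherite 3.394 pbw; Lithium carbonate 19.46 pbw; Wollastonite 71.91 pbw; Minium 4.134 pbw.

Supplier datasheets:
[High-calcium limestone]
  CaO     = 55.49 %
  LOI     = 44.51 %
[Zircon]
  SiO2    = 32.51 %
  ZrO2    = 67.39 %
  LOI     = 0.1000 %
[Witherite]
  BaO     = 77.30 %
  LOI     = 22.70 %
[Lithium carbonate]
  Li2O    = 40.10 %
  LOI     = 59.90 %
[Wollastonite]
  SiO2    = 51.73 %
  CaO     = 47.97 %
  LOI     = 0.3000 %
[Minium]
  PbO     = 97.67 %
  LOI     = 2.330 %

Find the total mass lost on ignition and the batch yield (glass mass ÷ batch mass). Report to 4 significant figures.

LOI loss = 15.17 pbw; glass = 106.0 pbw; yield = 87.48%

Working values appear, rounded to 4 significant digits, within the worked lines. The working math holds full float precision at all times; each reported number takes exactly one rounding — all derived quantities, including the yield, the six compositions, glass mass, ignition loss, the totals, are carried from the batch weights for 106.0 pbw of glass at full precision, exactly as printed in the problem or answer text.
LOI of each material in turn:
  High-calcium limestone: 5.432 × 0.4451 = 2.418 pbw
  Zircon: 16.86 × 0.001000 = 0.01686 pbw
  Witherite: 3.394 × 0.2270 = 0.7704 pbw
  Lithium carbonate: 19.46 × 0.5990 = 11.66 pbw
  Wollastonite: 71.91 × 0.003000 = 0.2157 pbw
  Minium: 4.134 × 0.02330 = 0.09632 pbw
Total LOI = 15.17 pbw
Glass = batch − LOI = 121.2 − 15.17 = 106.0 pbw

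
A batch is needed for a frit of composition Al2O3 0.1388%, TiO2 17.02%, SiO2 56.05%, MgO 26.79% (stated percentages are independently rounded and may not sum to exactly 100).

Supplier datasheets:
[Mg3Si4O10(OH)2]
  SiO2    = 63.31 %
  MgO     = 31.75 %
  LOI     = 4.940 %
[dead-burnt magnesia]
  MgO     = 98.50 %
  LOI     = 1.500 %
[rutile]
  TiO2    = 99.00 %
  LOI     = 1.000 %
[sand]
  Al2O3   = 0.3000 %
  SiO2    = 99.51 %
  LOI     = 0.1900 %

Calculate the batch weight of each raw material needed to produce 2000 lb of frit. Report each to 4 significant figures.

Batch per 2000 lb frit:
  Mg3Si4O10(OH)2: 316.2 lb
  dead-burnt magnesia: 442.0 lb
  rutile: 343.8 lb
  sand: 925.3 lb
Total batch = 2027 lb; LOI loss = 27.45 lb; yield = 98.65%

Values along the way are shown rounded to 4 significant digits across the worked steps; the working math keeps exact precision in all steps — each reported figure sees exactly one rounding. The derived quantities, including LOI, yield, four oxide percentages, totals, net glass mass, are re-derived using the weight values at 2000 lb of glass in full precision, as set out in the problem or the answer.
The oxide mass targets at 2000 lb frit:
  Al2O3: 0.1388% × 2000 = 2.776 lb
  TiO2: 17.02% × 2000 = 340.4 lb
  SiO2: 56.05% × 2000 = 1121 lb
  MgO: 26.79% × 2000 = 535.8 lb
Oxide-by-oxide audit on the weights just shown, per the basis as stated (summed amounts equal target values within answer rounding):
  Al2O3: 925.3·0.003000 = 2.776 lb (target 2.776 lb)
  TiO2: 343.8·0.9900 = 340.4 lb (target 340.4 lb)
  SiO2: 316.2·0.6331 + 925.3·0.9951 = 1121 lb (target 1121 lb)
  MgO: 316.2·0.3175 + 442.0·0.9850 = 535.8 lb (target 535.8 lb)
Glass-mass closure: whole batch net of LOI = 2000 lb (targets for the oxides total 2000 lb; versus the stated basis of 2000 lb — a pure rounding effect).
Batch total: Σ batch = 2027 lb; LOI removed, Σ of batch·LOI: 27.45 lb; yield, glass over the total, = 98.65%.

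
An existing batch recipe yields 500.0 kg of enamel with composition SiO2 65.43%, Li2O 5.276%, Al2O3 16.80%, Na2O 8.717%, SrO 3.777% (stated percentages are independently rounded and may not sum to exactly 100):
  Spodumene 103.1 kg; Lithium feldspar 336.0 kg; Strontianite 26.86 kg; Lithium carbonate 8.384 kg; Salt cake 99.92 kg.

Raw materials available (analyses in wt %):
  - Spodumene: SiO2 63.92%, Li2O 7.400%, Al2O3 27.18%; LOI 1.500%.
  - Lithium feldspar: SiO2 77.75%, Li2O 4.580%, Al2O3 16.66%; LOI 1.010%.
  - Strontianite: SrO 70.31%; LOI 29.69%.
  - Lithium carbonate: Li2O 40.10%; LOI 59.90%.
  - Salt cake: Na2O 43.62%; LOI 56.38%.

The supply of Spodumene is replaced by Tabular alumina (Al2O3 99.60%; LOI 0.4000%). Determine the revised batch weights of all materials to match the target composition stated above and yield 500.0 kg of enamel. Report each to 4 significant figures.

Revised batch per 500.0 kg enamel:
  Tabular alumina: 13.96 kg
  Lithium feldspar: 420.8 kg
  Strontianite: 26.86 kg
  Lithium carbonate: 17.73 kg
  Salt cake: 99.92 kg
Total batch = 579.3 kg; LOI loss = 79.24 kg

Each numeric step carries exact precision at all times — in-progress results are printed, rounded to 4 significant figures, at each printed step — a single rounding yields each reported result — derived quantities are computed starting from the weights for 500.0 kg of glass in full precision (LOI, yield, net glass mass, five oxide percentages, totals) as they appear in either problem or answer.
Oxide-by-oxide targets in 500.0 kg enamel:
  SiO2: 65.43% × 500.0 = 327.2 kg
  Li2O: 5.276% × 500.0 = 26.38 kg
  Al2O3: 16.80% × 500.0 = 84.00 kg
  Na2O: 8.717% × 500.0 = 43.58 kg
  SrO: 3.777% × 500.0 = 18.89 kg
A balance pass over the oxides, from the weights as reported, against the basis in use (summed amounts equal target values given rounding of the digits):
  SiO2: 420.8·0.7775 = 327.2 kg (target 327.2 kg)
  Li2O: 420.8·0.04580 + 17.73·0.4010 = 26.38 kg (target 26.38 kg)
  Al2O3: 13.96·0.9960 + 420.8·0.1666 = 84.01 kg (target 84.00 kg)
  Na2O: 99.92·0.4362 = 43.59 kg (target 43.58 kg)
  SrO: 26.86·0.7031 = 18.89 kg (target 18.89 kg)
Consistency of the glass mass: total batch − LOI = 500.0 kg (the targets, summed, come to 500.0 kg; versus the stated basis of 500.0 kg — deltas are rounding alone).
Batch total: Σ batch = 579.3 kg; loss to ignition Σ batch·LOI = 79.24 kg; as yield: glass ÷ batch → 86.32%.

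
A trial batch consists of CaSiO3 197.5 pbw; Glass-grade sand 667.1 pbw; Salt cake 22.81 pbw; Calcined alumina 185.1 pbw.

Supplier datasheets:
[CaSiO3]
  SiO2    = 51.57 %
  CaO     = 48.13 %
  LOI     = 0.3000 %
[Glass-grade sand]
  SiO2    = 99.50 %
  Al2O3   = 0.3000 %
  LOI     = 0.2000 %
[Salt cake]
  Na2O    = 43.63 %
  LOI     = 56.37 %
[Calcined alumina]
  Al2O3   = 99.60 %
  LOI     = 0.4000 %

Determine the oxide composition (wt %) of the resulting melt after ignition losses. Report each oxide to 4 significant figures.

All arithmetic maintains full float precision at each step. Working values appear (rounded to 4 significant figures) within the worked lines. Every reported value undergoes a single rounding. All derived quantities, which include yield, four oxide percentages, the totals, LOI, glass mass, are re-derived at full precision, as written in problem or answer, from the batch weights at 1057 pbw of glass.
Mass of each oxide from the mix:
  SiO2: 197.5·0.5157 + 667.1·0.9950 = 765.6 pbw
  CaO: 197.5·0.4813 = 95.06 pbw
  Na2O: 22.81·0.4363 = 9.952 pbw
  Al2O3: 667.1·0.003000 + 185.1·0.9960 = 186.4 pbw
LOI: 197.5·0.003000 + 667.1·0.002000 + 22.81·0.5637 + 185.1·0.004000 = 15.53 pbw
Resulting glass, batch − LOI: 1073 − 15.53 = 1057 pbw (the oxide masses sum to this)
each oxide over glass, ×100, is wt %

Glass mass = 1057 pbw (batch 1073 − LOI 15.53).
Composition: SiO2 72.43%, CaO 8.993%, Na2O 0.9415%, Al2O3 17.63%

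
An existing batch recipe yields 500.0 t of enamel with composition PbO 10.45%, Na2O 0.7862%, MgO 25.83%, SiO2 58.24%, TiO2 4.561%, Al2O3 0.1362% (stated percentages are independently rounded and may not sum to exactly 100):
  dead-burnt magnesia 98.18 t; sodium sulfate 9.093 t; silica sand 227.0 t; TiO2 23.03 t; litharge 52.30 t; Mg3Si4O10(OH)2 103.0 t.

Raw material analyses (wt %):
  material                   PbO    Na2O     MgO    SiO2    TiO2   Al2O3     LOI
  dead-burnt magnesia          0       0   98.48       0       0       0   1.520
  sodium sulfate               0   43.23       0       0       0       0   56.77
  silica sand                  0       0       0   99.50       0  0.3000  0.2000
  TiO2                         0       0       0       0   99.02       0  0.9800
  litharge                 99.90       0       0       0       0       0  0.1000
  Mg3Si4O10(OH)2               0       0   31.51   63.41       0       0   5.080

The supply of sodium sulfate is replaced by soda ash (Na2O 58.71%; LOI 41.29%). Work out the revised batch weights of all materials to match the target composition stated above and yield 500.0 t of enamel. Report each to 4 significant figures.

Revised batch per 500.0 t enamel:
  dead-burnt magnesia: 98.18 t
  soda ash: 6.696 t
  silica sand: 227.0 t
  TiO2: 23.03 t
  litharge: 52.30 t
  Mg3Si4O10(OH)2: 103.0 t
Total batch = 510.2 t; LOI loss = 10.22 t

All arithmetic maintains exact precision at each step. The intermediate values are printed rounded off to 4 significant figures alongside each step. Every reported result takes a single rounding — the derived quantities are rebuilt using the weight values at 500.0 t of glass in full precision (yield, six oxide percentages, totals, ignition loss, net glass mass) exactly as shown in the problem or the answer.
Target masses of each oxide per 500.0 t enamel:
  PbO: 10.45% × 500.0 = 52.25 t
  Na2O: 0.7862% × 500.0 = 3.931 t
  MgO: 25.83% × 500.0 = 129.2 t
  SiO2: 58.24% × 500.0 = 291.2 t
  TiO2: 4.561% × 500.0 = 22.80 t
  Al2O3: 0.1362% × 500.0 = 0.6810 t
Sums-versus-targets review using the reported weights, at the basis given (every target is met by its sum modulo rounding of the values):
  PbO: 52.30·0.9990 = 52.25 t (target 52.25 t)
  Na2O: 6.696·0.5871 = 3.931 t (target 3.931 t)
  MgO: 98.18·0.9848 + 103.0·0.3151 = 129.1 t (target 129.2 t)
  SiO2: 227.0·0.9950 + 103.0·0.6341 = 291.2 t (target 291.2 t)
  TiO2: 23.03·0.9902 = 22.80 t (target 22.80 t)
  Al2O3: 227.0·0.003000 = 0.6810 t (target 0.6810 t)
The glass-mass cross-check: the batch minus its LOI: 500.0 t (oxide target masses add up to 500.0 t; basis as stated: 500.0 t — rounding explains the deltas).
Batch total: Σ batch = 510.2 t; the LOI term Σ batch·LOI equals 10.22 t; yield, glass over the total, = 98.00%.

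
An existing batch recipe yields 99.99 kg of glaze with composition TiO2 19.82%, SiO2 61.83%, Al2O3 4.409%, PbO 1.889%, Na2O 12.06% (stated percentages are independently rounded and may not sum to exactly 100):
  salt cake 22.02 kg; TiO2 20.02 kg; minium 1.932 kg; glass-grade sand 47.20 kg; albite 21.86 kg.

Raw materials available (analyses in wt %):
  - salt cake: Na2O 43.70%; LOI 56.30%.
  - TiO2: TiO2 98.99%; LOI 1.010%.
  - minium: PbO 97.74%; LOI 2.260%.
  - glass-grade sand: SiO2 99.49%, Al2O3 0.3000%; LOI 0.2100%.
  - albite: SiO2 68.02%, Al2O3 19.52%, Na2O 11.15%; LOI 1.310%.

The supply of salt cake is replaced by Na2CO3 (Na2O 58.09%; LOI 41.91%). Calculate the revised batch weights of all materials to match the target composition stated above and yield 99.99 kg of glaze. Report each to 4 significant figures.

Revised batch per 99.99 kg glaze:
  Na2CO3: 16.56 kg
  TiO2: 20.02 kg
  minium: 1.932 kg
  glass-grade sand: 47.20 kg
  albite: 21.86 kg
Total batch = 107.6 kg; LOI loss = 7.572 kg

The whole derivation keeps exact precision from start to finish; intermediates are displayed (rounded to four significant digits) within the worked lines; a single rounding completes each reported figure; derived quantities (LOI, the five compositions, totals, the yield, net glass mass) are recomputed from the batch weights per 99.99 kg of glass in full float precision exactly as shown in problem or answer.
Oxide mass targets, per 99.99 kg glaze:
  TiO2: 19.82% × 99.99 = 19.82 kg
  SiO2: 61.83% × 99.99 = 61.82 kg
  Al2O3: 4.409% × 99.99 = 4.409 kg
  PbO: 1.889% × 99.99 = 1.889 kg
  Na2O: 12.06% × 99.99 = 12.06 kg
Per-oxide balance check from the weights as reported, against the basis in use (summed amounts equal target values once rounding is allowed for):
  TiO2: 20.02·0.9899 = 19.82 kg (target 19.82 kg)
  SiO2: 47.20·0.9949 + 21.86·0.6802 = 61.83 kg (target 61.82 kg)
  Al2O3: 47.20·0.003000 + 21.86·0.1952 = 4.409 kg (target 4.409 kg)
  PbO: 1.932·0.9774 = 1.888 kg (target 1.889 kg)
  Na2O: 16.56·0.5809 + 21.86·0.1115 = 12.06 kg (target 12.06 kg)
The glass-mass cross-check: net batch after ignition = 100.0 kg (summing oxide targets gives 100.0 kg; stated basis 99.99 kg — gaps are rounding artifacts).
Batch grand total — Σ batch = 107.6 kg; LOI loss = Σ batch·LOI = 7.572 kg; the yield ratio, glass ÷ batch: 92.96%.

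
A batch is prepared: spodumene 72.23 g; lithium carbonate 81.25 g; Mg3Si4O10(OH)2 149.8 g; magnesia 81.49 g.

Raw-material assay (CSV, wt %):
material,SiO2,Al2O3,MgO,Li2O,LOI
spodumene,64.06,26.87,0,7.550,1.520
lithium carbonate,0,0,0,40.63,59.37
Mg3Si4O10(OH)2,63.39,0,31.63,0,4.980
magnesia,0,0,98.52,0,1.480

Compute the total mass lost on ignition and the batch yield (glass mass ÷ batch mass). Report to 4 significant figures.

Mid-chain values appear (rounded to four significant figures) between the steps. All internal work holds full precision at every stage. Each reported value undergoes a single rounding. Derived quantities, including glass mass, the four compositions, yield, the totals, ignition loss, are carried starting from the weights for 326.8 g of glass in full precision, exactly as shown in question or answer.
Material-by-material LOI:
  spodumene: 72.23 × 0.01520 = 1.098 g
  lithium carbonate: 81.25 × 0.5937 = 48.24 g
  Mg3Si4O10(OH)2: 149.8 × 0.04980 = 7.460 g
  magnesia: 81.49 × 0.01480 = 1.206 g
Total LOI = 58.00 g
Glass = batch − LOI = 384.8 − 58.00 = 326.8 g

LOI loss = 58.00 g; glass = 326.8 g; yield = 84.93%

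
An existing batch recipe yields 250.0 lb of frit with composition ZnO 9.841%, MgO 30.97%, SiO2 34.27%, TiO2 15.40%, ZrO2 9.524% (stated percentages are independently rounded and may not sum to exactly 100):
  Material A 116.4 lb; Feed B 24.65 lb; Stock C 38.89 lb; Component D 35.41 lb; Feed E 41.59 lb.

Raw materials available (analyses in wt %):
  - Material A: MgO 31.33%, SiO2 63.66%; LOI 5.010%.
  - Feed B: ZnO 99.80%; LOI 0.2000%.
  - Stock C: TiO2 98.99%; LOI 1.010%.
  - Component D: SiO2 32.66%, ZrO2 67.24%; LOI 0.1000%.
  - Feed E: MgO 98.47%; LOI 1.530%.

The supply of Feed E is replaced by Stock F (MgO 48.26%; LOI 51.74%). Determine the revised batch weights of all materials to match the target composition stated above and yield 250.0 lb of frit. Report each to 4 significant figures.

Revised batch per 250.0 lb frit:
  Material A: 116.4 lb
  Feed B: 24.65 lb
  Stock C: 38.89 lb
  Component D: 35.41 lb
  Stock F: 84.86 lb
Total batch = 300.2 lb; LOI loss = 50.22 lb

The intermediate values appear rounded to four significant figures as written. All arithmetic carries exact precision in every operation. A single rounding finalizes every reported figure; derived quantities are computed using the weight values for 250.0 lb of glass in full precision (ignition loss, the yield, totals, five oxide percentages, glass mass) as written in either problem or answer.
Oxide mass targets, per 250.0 lb frit:
  ZnO: 9.841% × 250.0 = 24.60 lb
  MgO: 30.97% × 250.0 = 77.42 lb
  SiO2: 34.27% × 250.0 = 85.68 lb
  TiO2: 15.40% × 250.0 = 38.50 lb
  ZrO2: 9.524% × 250.0 = 23.81 lb
Verifying the oxide balance working from each reported weight, relative to the basis at hand (oxide sums agree with the targets given rounding of the digits):
  ZnO: 24.65·0.9980 = 24.60 lb (target 24.60 lb)
  MgO: 116.4·0.3133 + 84.86·0.4826 = 77.42 lb (target 77.42 lb)
  SiO2: 116.4·0.6366 + 35.41·0.3266 = 85.67 lb (target 85.68 lb)
  TiO2: 38.89·0.9899 = 38.50 lb (target 38.50 lb)
  ZrO2: 35.41·0.6724 = 23.81 lb (target 23.81 lb)
Mass balance on the glass: total batch − LOI = 250.0 lb (summing oxide targets gives 250.0 lb; stated basis 250.0 lb — a pure rounding effect).
Whole-batch sum: Σ batch = 300.2 lb; LOI removed, Σ of batch·LOI: 50.22 lb; glass ÷ batch gives a yield of 83.27%.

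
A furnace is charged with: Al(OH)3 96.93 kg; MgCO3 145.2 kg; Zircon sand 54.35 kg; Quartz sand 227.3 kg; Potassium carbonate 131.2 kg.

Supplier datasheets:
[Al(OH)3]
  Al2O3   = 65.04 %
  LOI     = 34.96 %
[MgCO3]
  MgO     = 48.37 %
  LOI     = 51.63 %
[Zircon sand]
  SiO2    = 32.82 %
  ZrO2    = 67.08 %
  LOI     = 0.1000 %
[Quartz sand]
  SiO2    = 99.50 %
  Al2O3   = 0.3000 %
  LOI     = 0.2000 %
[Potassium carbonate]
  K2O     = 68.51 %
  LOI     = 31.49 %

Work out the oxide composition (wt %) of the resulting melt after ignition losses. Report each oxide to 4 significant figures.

The working math maintains exact precision at each step; working values are printed rounded to four significant digits in the working; each reported figure takes exactly one rounding. All derived quantities (ignition loss, the five compositions, the totals, the yield, net glass mass) are carried from the batch weights per 504.3 kg of glass in full precision as written in the problem or the answer.
What the batch supplies per oxide:
  SiO2: 54.35·0.3282 + 227.3·0.9950 = 244.0 kg
  Al2O3: 96.93·0.6504 + 227.3·0.003000 = 63.73 kg
  MgO: 145.2·0.4837 = 70.23 kg
  K2O: 131.2·0.6851 = 89.89 kg
  ZrO2: 54.35·0.6708 = 36.46 kg
LOI: 96.93·0.3496 + 145.2·0.5163 + 54.35·0.001000 + 227.3·0.002000 + 131.2·0.3149 = 150.7 kg
Resulting glass, batch − LOI: 655.0 − 150.7 = 504.3 kg (= Σ oxide masses)
percent share: oxide ÷ glass, ×100

Glass mass = 504.3 kg (batch 655.0 − LOI 150.7).
Composition: SiO2 48.38%, Al2O3 12.64%, MgO 13.93%, K2O 17.82%, ZrO2 7.229%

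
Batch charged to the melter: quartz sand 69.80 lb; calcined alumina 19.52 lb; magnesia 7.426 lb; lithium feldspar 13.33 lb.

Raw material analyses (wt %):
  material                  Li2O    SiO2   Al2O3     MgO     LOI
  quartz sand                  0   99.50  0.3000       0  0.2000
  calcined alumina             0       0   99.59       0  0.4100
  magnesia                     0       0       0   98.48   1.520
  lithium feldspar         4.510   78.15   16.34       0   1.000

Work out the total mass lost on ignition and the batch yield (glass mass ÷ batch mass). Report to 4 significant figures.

Working values are printed (rounded to four significant figures) in the printout. All arithmetic runs at exact precision at all times — every reported result is rounded a single time — all derived quantities are carried from the batch weights on 109.6 lb of glass in exact precision (ignition loss, yield, the totals, four oxide percentages, glass mass), as quoted within problem or answer.
Per-material ignition loss:
  quartz sand: 69.80 × 0.002000 = 0.1396 lb
  calcined alumina: 19.52 × 0.004100 = 0.08003 lb
  magnesia: 7.426 × 0.01520 = 0.1129 lb
  lithium feldspar: 13.33 × 0.01000 = 0.1333 lb
Total LOI = 0.4658 lb
Glass = batch − LOI = 110.1 − 0.4658 = 109.6 lb

LOI loss = 0.4658 lb; glass = 109.6 lb; yield = 99.58%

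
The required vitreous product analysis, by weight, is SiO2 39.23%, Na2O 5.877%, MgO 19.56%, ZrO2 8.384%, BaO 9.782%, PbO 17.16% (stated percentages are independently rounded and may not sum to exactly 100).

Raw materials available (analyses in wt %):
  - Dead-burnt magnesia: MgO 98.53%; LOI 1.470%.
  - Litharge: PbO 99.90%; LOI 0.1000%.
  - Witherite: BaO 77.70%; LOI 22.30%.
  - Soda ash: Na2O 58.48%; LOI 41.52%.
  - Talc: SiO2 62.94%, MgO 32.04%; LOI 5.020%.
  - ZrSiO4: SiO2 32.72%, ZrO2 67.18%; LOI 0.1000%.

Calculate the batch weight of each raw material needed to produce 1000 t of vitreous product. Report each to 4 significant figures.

Batch per 1000 t vitreous product:
  Dead-burnt magnesia: 16.93 t
  Litharge: 171.8 t
  Witherite: 125.9 t
  Soda ash: 100.5 t
  Talc: 558.4 t
  ZrSiO4: 124.8 t
Total batch = 1098 t; LOI loss = 98.38 t; yield = 91.04%

In-progress results appear with 4-significant-digit rounding at each printed step; the whole derivation maintains full float precision in every operation. Exactly one rounding lands on each reported value; the derived quantities, which include the totals, LOI, the yield, glass mass, the six compositions, are carried at full float precision, precisely as stated by question or answer, from the weighed amounts at 1000 t of glass.
Target oxide masses per 1000 t vitreous product:
  SiO2: 39.23% × 1000 = 392.3 t
  Na2O: 5.877% × 1000 = 58.77 t
  MgO: 19.56% × 1000 = 195.6 t
  ZrO2: 8.384% × 1000 = 83.84 t
  BaO: 9.782% × 1000 = 97.82 t
  PbO: 17.16% × 1000 = 171.6 t
Sums-versus-targets review applying the batch weights above, on the stated basis (sums match the target masses exact up to rounding of places):
  SiO2: 558.4·0.6294 + 124.8·0.3272 = 392.3 t (target 392.3 t)
  Na2O: 100.5·0.5848 = 58.77 t (target 58.77 t)
  MgO: 16.93·0.9853 + 558.4·0.3204 = 195.6 t (target 195.6 t)
  ZrO2: 124.8·0.6718 = 83.84 t (target 83.84 t)
  BaO: 125.9·0.7770 = 97.82 t (target 97.82 t)
  PbO: 171.8·0.9990 = 171.6 t (target 171.6 t)
Consistency of the glass mass: total batch − LOI = 999.9 t (oxide target masses add up to 999.9 t; against the stated basis, 1000 t — differing by rounding only).
Whole-batch sum: Σ batch = 1098 t; Σ batch·LOI gives LOI loss = 98.38 t; yield: glass divided by total = 91.04%.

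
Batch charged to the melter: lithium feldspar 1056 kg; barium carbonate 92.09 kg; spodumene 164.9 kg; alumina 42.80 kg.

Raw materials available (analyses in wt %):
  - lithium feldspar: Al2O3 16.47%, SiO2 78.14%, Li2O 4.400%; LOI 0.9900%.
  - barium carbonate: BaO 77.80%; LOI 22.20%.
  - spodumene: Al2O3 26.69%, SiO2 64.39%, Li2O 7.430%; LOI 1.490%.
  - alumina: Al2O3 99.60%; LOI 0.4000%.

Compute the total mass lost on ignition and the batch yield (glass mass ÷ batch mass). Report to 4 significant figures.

LOI loss = 33.53 kg; glass = 1322 kg; yield = 97.53%

The intermediate values appear, rounded to four significant figures, at each printed step. The working math holds exact precision in every operation — a single rounding finalizes every reported value — all derived quantities, including yield, net glass mass, ignition loss, the four compositions, the totals, are carried starting from the weights for 1322 kg of glass in full float precision, exactly as printed in question or answer.
Per-material ignition loss:
  lithium feldspar: 1056 × 0.009900 = 10.45 kg
  barium carbonate: 92.09 × 0.2220 = 20.44 kg
  spodumene: 164.9 × 0.01490 = 2.457 kg
  alumina: 42.80 × 0.004000 = 0.1712 kg
Total LOI = 33.53 kg
Glass = batch − LOI = 1356 − 33.53 = 1322 kg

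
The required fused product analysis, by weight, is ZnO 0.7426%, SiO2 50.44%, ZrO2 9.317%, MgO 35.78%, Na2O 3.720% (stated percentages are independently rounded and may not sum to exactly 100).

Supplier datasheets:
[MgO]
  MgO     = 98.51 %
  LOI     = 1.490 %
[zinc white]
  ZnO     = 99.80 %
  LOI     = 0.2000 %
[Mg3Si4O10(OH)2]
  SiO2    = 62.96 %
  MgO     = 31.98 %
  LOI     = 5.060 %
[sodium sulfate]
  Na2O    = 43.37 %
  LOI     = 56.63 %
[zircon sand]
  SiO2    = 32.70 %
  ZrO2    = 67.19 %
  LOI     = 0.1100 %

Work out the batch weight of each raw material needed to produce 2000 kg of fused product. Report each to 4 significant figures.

Batch per 2000 kg fused product:
  MgO: 253.0 kg
  zinc white: 14.88 kg
  Mg3Si4O10(OH)2: 1458 kg
  sodium sulfate: 171.5 kg
  zircon sand: 277.3 kg
Total batch = 2175 kg; LOI loss = 175.0 kg; yield = 91.95%

Intermediates are displayed, with 4-significant-figure rounding, in the working; the whole derivation holds exact precision in every operation — a single rounding produces every reported number; the derived quantities (glass mass, the five compositions, the yield, LOI, totals) are computed in full precision using the weight values for 2000 kg of glass, as they appear in the question or the answer.
Per-oxide target masses for 2000 kg fused product:
  ZnO: 0.7426% × 2000 = 14.85 kg
  SiO2: 50.44% × 2000 = 1009 kg
  ZrO2: 9.317% × 2000 = 186.3 kg
  MgO: 35.78% × 2000 = 715.6 kg
  Na2O: 3.720% × 2000 = 74.40 kg
Oxide-by-oxide audit using the reported weights, versus the basis set out (sum by sum, the targets are met exact up to rounding of places):
  ZnO: 14.88·0.9980 = 14.85 kg (target 14.85 kg)
  SiO2: 1458·0.6296 + 277.3·0.3270 = 1009 kg (target 1009 kg)
  ZrO2: 277.3·0.6719 = 186.3 kg (target 186.3 kg)
  MgO: 253.0·0.9851 + 1458·0.3198 = 715.5 kg (target 715.6 kg)
  Na2O: 171.5·0.4337 = 74.38 kg (target 74.40 kg)
The glass-mass cross-check: batch total minus LOI = 2000 kg (oxide target masses add up to 2000 kg; stated basis 2000 kg — rounding explains the deltas).
Whole-batch sum: Σ batch = 2175 kg; LOI loss = Σ batch·LOI = 175.0 kg; yield: glass divided by total = 91.95%.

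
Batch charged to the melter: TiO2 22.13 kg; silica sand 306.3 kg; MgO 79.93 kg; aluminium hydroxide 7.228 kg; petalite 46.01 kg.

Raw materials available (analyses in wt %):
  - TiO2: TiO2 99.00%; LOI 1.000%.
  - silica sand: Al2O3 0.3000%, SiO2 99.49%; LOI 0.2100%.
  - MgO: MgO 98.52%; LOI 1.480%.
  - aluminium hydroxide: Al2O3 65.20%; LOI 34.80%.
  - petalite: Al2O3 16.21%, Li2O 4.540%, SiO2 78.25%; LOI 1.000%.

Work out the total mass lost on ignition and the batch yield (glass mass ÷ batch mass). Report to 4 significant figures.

LOI loss = 5.023 kg; glass = 456.6 kg; yield = 98.91%

Mid-chain values are shown (rounded to 4 significant digits) between the steps. Every computation holds full precision at every stage; every reported figure sees exactly one rounding — all derived quantities, including ignition loss, totals, net glass mass, yield, the five compositions, are carried from the batch weights at 456.6 kg of glass in full float precision, as written in problem or answer.
Each material's LOI contribution:
  TiO2: 22.13 × 0.01000 = 0.2213 kg
  silica sand: 306.3 × 0.002100 = 0.6432 kg
  MgO: 79.93 × 0.01480 = 1.183 kg
  aluminium hydroxide: 7.228 × 0.3480 = 2.515 kg
  petalite: 46.01 × 0.01000 = 0.4601 kg
Total LOI = 5.023 kg
Glass = batch − LOI = 461.6 − 5.023 = 456.6 kg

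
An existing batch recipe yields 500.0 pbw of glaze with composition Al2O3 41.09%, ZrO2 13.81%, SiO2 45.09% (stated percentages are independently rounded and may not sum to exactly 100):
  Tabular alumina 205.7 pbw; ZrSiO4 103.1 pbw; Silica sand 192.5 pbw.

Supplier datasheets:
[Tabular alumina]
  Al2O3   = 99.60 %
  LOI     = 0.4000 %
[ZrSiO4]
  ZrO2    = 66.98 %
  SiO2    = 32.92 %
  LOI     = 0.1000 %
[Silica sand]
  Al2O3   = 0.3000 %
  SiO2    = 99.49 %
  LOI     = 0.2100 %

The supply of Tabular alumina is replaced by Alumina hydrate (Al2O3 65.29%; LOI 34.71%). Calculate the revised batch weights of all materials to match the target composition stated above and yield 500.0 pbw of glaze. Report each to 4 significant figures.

The working math maintains exact precision through every step — the intermediate values appear rounded to four significant digits as written. Each reported number is rounded once only; all derived quantities are computed from the batch weights at 500.0 pbw of glass in exact precision (the three compositions, totals, yield, net glass mass, ignition loss), precisely as stated by the problem or answer text.
Oxide-by-oxide targets in 500.0 pbw glaze:
  Al2O3: 41.09% × 500.0 = 205.4 pbw
  ZrO2: 13.81% × 500.0 = 69.05 pbw
  SiO2: 45.09% × 500.0 = 225.4 pbw
Oxide-by-oxide audit from the weights as reported, on the stated basis (sums match the target masses inside rounding margins):
  Al2O3: 313.8·0.6529 + 192.5·0.003000 = 205.5 pbw (target 205.4 pbw)
  ZrO2: 103.1·0.6698 = 69.06 pbw (target 69.05 pbw)
  SiO2: 103.1·0.3292 + 192.5·0.9949 = 225.5 pbw (target 225.4 pbw)
Glass-mass bookkeeping: total charge less LOI = 500.0 pbw (per-oxide target masses sum to 500.0 pbw; versus the stated basis of 500.0 pbw — deltas are rounding alone).
Whole-batch sum: Σ batch = 609.4 pbw; loss to ignition Σ batch·LOI = 109.4 pbw; as yield: glass ÷ batch → 82.04%.

Revised batch per 500.0 pbw glaze:
  Alumina hydrate: 313.8 pbw
  ZrSiO4: 103.1 pbw
  Silica sand: 192.5 pbw
Total batch = 609.4 pbw; LOI loss = 109.4 pbw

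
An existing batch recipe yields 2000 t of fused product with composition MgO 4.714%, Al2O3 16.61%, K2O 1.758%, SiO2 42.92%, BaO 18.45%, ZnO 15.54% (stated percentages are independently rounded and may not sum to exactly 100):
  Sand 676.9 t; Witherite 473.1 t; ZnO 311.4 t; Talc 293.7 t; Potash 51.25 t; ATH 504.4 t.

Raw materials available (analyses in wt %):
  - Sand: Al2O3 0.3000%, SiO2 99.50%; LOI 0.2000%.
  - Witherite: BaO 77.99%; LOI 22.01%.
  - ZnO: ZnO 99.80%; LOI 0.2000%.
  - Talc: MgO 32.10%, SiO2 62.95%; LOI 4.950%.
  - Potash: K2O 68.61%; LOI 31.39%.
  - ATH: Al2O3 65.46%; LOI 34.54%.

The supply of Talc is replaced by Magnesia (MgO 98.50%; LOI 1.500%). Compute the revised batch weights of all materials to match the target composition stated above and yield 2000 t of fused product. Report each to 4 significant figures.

The intermediate values appear, with 4-significant-digit rounding, in the working — all arithmetic maintains exact precision in every operation; a single rounding completes each reported value. Derived quantities are rebuilt starting from the weights for 2000 t of glass at full float precision (totals, six oxide percentages, glass mass, the yield, ignition loss), as they appear in the problem or answer text.
Per-oxide target masses for 2000 t fused product:
  MgO: 4.714% × 2000 = 94.28 t
  Al2O3: 16.61% × 2000 = 332.2 t
  K2O: 1.758% × 2000 = 35.16 t
  SiO2: 42.92% × 2000 = 858.4 t
  BaO: 18.45% × 2000 = 369.0 t
  ZnO: 15.54% × 2000 = 310.8 t
Per-oxide balance check using the reported weights, against the basis in use (each sum matches its target mass net of answer rounding effects):
  MgO: 95.72·0.9850 = 94.28 t (target 94.28 t)
  Al2O3: 862.7·0.003000 + 503.5·0.6546 = 332.2 t (target 332.2 t)
  K2O: 51.25·0.6861 = 35.16 t (target 35.16 t)
  SiO2: 862.7·0.9950 = 858.4 t (target 858.4 t)
  BaO: 473.1·0.7799 = 369.0 t (target 369.0 t)
  ZnO: 311.4·0.9980 = 310.8 t (target 310.8 t)
Mass balance on the glass: total charge less LOI = 2000 t (per-oxide target masses sum to 2000 t; basis as stated: 2000 t — any gap is answer rounding).
Total batch = Σ batch = 2298 t; the LOI term Σ batch·LOI equals 297.9 t; the yield ratio, glass ÷ batch: 87.03%.

Revised batch per 2000 t fused product:
  Sand: 862.7 t
  Witherite: 473.1 t
  ZnO: 311.4 t
  Magnesia: 95.72 t
  Potash: 51.25 t
  ATH: 503.5 t
Total batch = 2298 t; LOI loss = 297.9 t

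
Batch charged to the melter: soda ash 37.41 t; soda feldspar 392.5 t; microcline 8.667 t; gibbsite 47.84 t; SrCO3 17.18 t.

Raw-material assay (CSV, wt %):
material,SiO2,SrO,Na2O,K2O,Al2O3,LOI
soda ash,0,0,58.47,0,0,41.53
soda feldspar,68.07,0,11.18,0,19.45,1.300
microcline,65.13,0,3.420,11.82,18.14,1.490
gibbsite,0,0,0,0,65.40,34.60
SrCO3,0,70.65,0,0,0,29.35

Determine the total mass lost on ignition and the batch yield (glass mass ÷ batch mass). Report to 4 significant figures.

LOI loss = 42.36 t; glass = 461.2 t; yield = 91.59%

Every computation carries full precision in every operation — working values are shown rounded to 4 significant digits in the printout. Every reported result undergoes a single rounding; all derived quantities (the five compositions, LOI, totals, net glass mass, the yield) are recomputed from the batch weights for 461.2 t of glass in full precision, as given in problem or answer.
Per-material ignition loss:
  soda ash: 37.41 × 0.4153 = 15.54 t
  soda feldspar: 392.5 × 0.01300 = 5.103 t
  microcline: 8.667 × 0.01490 = 0.1291 t
  gibbsite: 47.84 × 0.3460 = 16.55 t
  SrCO3: 17.18 × 0.2935 = 5.042 t
Total LOI = 42.36 t
Glass = batch − LOI = 503.6 − 42.36 = 461.2 t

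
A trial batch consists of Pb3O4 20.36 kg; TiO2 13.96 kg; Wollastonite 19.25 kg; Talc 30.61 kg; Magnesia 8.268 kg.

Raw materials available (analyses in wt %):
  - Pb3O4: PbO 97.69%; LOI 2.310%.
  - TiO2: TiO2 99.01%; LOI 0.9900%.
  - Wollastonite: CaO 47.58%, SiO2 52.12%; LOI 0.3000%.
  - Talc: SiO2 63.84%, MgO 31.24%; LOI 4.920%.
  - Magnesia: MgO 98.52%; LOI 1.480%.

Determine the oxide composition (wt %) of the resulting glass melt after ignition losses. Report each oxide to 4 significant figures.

Glass mass = 90.15 kg (batch 92.45 − LOI 2.295).
Composition: CaO 10.16%, PbO 22.06%, TiO2 15.33%, SiO2 32.80%, MgO 19.64%

Each numeric step runs at full float precision in every operation. Rounding to 4 significant digits applies to each mid-chain value as shown. Every reported figure takes exactly one rounding; all derived quantities, which include the yield, five oxide percentages, glass mass, LOI, the totals, are re-derived at exact precision, as set out in problem or answer, starting from the weights per 90.15 kg of glass.
Per-oxide mass from batch:
  CaO: 19.25·0.4758 = 9.159 kg
  PbO: 20.36·0.9769 = 19.89 kg
  TiO2: 13.96·0.9901 = 13.82 kg
  SiO2: 19.25·0.5212 + 30.61·0.6384 = 29.57 kg
  MgO: 30.61·0.3124 + 8.268·0.9852 = 17.71 kg
LOI: 20.36·0.02310 + 13.96·0.009900 + 19.25·0.003000 + 30.61·0.04920 + 8.268·0.01480 = 2.295 kg
Net of LOI, the glass mass = 92.45 − 2.295 = 90.15 kg (consistent with Σ oxide mass)
oxide / glass × 100 gives the wt %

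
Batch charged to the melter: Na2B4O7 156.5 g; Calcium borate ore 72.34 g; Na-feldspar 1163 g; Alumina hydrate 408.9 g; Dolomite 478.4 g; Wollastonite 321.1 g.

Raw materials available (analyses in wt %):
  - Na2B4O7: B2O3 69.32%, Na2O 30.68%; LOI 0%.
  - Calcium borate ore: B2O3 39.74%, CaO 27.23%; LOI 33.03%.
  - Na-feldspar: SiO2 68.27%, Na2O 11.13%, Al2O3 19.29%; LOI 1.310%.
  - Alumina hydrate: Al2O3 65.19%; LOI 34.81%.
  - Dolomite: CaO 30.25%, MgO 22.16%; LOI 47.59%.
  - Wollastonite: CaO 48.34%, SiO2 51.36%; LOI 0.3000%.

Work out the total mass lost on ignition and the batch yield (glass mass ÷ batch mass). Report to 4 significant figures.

In-progress results are printed rounded off to 4 significant figures between the steps. Exact precision is carried in all steps — every reported result is rounded exactly once — the derived quantities (the yield, totals, ignition loss, net glass mass, the six compositions) are recomputed at exact precision starting from the weights for 2190 g of glass as quoted within the problem or answer text.
LOI of each material in turn:
  Na2B4O7: 156.5 × 0 = 0 g
  Calcium borate ore: 72.34 × 0.3303 = 23.89 g
  Na-feldspar: 1163 × 0.01310 = 15.24 g
  Alumina hydrate: 408.9 × 0.3481 = 142.3 g
  Dolomite: 478.4 × 0.4759 = 227.7 g
  Wollastonite: 321.1 × 0.003000 = 0.9633 g
Total LOI = 410.1 g
Glass = batch − LOI = 2600 − 410.1 = 2190 g

LOI loss = 410.1 g; glass = 2190 g; yield = 84.23%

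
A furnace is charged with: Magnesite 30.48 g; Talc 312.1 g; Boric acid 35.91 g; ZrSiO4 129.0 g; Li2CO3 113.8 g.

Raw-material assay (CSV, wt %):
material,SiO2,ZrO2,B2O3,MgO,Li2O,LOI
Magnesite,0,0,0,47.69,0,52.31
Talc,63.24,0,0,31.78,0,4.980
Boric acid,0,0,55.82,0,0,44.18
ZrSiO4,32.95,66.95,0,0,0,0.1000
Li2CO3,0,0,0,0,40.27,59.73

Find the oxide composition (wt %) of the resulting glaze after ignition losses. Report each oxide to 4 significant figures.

The working math maintains full precision end to end; intermediates are displayed (rounded to 4 significant figures) at each printed step; exactly one rounding lands on every reported figure; derived quantities, including the totals, ignition loss, net glass mass, the yield, the five compositions, are recomputed using the weight values on 505.8 g of glass in full float precision exactly as printed in problem or answer.
Per-oxide mass from batch:
  SiO2: 312.1·0.6324 + 129.0·0.3295 = 239.9 g
  ZrO2: 129.0·0.6695 = 86.37 g
  B2O3: 35.91·0.5582 = 20.04 g
  MgO: 30.48·0.4769 + 312.1·0.3178 = 113.7 g
  Li2O: 113.8·0.4027 = 45.83 g
LOI: 30.48·0.5231 + 312.1·0.04980 + 35.91·0.4418 + 129.0·0.001000 + 113.8·0.5973 = 115.5 g
Glass mass = batch − LOI = 621.3 − 115.5 = 505.8 g (the oxide masses sum to this)
percent by weight: oxide/glass ×100

Glass mass = 505.8 g (batch 621.3 − LOI 115.5).
Composition: SiO2 47.42%, ZrO2 17.07%, B2O3 3.963%, MgO 22.48%, Li2O 9.060%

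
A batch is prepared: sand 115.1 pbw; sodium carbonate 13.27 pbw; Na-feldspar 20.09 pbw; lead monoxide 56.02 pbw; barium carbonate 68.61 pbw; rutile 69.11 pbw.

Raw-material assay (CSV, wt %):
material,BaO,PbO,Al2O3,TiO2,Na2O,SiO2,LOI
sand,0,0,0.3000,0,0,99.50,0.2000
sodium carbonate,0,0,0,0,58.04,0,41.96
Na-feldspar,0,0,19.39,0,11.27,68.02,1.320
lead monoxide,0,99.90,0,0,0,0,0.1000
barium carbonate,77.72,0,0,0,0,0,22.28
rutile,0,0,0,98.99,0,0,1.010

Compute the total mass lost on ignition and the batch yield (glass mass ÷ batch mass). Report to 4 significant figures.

LOI loss = 22.10 pbw; glass = 320.1 pbw; yield = 93.54%

Intermediates appear, rounded to 4 significant digits, within the worked lines; all arithmetic holds full precision in all steps; exactly one rounding lands on every reported value — all derived quantities are re-derived from the weighed amounts per 320.1 pbw of glass in full precision (glass mass, six oxide percentages, LOI, yield, totals) as written in either problem or answer.
Per-material ignition loss:
  sand: 115.1 × 0.002000 = 0.2302 pbw
  sodium carbonate: 13.27 × 0.4196 = 5.568 pbw
  Na-feldspar: 20.09 × 0.01320 = 0.2652 pbw
  lead monoxide: 56.02 × 0.001000 = 0.05602 pbw
  barium carbonate: 68.61 × 0.2228 = 15.29 pbw
  rutile: 69.11 × 0.01010 = 0.6980 pbw
Total LOI = 22.10 pbw
Glass = batch − LOI = 342.2 − 22.10 = 320.1 pbw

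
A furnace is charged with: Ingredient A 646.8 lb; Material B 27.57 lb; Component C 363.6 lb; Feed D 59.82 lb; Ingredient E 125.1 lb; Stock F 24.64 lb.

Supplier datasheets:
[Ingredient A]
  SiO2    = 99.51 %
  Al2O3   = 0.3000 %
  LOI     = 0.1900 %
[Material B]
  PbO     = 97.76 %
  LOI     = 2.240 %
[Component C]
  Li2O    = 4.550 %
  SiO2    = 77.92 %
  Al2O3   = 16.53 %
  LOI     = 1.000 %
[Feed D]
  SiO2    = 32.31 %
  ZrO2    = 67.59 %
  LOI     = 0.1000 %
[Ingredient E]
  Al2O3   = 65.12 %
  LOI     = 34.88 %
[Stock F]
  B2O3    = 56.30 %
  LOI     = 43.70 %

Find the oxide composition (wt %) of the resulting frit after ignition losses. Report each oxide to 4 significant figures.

Values along the way are displayed, rounded to four significant digits, as written — the whole derivation holds full float precision through every step; every reported result is rounded just once; all derived quantities (LOI, net glass mass, yield, the six compositions, totals) are carried at full precision using the weight values for 1188 lb of glass, as quoted within either problem or answer.
What the batch supplies per oxide:
  Li2O: 363.6·0.04550 = 16.54 lb
  B2O3: 24.64·0.5630 = 13.87 lb
  SiO2: 646.8·0.9951 + 363.6·0.7792 + 59.82·0.3231 = 946.3 lb
  PbO: 27.57·0.9776 = 26.95 lb
  ZrO2: 59.82·0.6759 = 40.43 lb
  Al2O3: 646.8·0.003000 + 363.6·0.1653 + 125.1·0.6512 = 143.5 lb
LOI: 646.8·0.001900 + 27.57·0.02240 + 363.6·0.01000 + 59.82·0.001000 + 125.1·0.3488 + 24.64·0.4370 = 59.94 lb
The glass mass, total less LOI, = 1248 − 59.94 = 1188 lb (equal to the oxide-mass sum)
each oxide over glass, ×100, is wt %

Glass mass = 1188 lb (batch 1248 − LOI 59.94).
Composition: Li2O 1.393%, B2O3 1.168%, SiO2 79.68%, PbO 2.270%, ZrO2 3.405%, Al2O3 12.08%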